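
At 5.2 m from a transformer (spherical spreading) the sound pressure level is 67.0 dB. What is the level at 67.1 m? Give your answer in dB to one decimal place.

44.8 dB

For a point source, L₂ = L₁ − 20·log₁₀(r₂/r₁).
L₂ = 67.0 − 20·log₁₀(67.1/5.2) = 67.0 − 22.214 = 44.79 dB.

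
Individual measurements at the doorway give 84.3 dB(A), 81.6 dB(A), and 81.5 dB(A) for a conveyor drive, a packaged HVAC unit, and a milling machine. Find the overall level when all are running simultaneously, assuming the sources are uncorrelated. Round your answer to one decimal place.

Incoherent sources combine by intensity addition: L_total = 10·log₁₀(Σ 10^(L_i/10)).
Σ 10^(L/10) = 10^(84.3/10) + 10^(81.6/10) + 10^(81.5/10) = 5.550e+08.
L_total = 10·log₁₀(5.550e+08) = 87.44 dB(A).

87.4 dB(A)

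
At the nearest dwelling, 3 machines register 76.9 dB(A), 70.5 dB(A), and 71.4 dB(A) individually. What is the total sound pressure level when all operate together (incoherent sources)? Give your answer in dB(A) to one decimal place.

78.7 dB(A)

For uncorrelated sources the intensities add, so convert each level to linear form, sum, and take 10·log₁₀ of the total.
Σ 10^(L/10) = 10^(76.9/10) + 10^(70.5/10) + 10^(71.4/10) = 7.400e+07.
L_total = 10·log₁₀(7.400e+07) = 78.69 dB(A).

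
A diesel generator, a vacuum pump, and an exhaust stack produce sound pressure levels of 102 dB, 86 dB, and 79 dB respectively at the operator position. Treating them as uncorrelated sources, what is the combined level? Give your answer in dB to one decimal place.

102.1 dB

For uncorrelated sources the intensities add, so convert each level to linear form, sum, and take 10·log₁₀ of the total.
Σ 10^(L/10) = 10^(102/10) + 10^(86/10) + 10^(79/10) = 1.633e+10.
L_total = 10·log₁₀(1.633e+10) = 102.13 dB.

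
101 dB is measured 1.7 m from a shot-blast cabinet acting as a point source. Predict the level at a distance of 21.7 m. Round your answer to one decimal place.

78.9 dB

Point-source attenuation: ΔL = 20·log₁₀(r₂/r₁) = 20·log₁₀(21.7/1.7) = 22.120 dB.
L₂ = 101 − 20·log₁₀(21.7/1.7) = 101 − 22.120 = 78.88 dB.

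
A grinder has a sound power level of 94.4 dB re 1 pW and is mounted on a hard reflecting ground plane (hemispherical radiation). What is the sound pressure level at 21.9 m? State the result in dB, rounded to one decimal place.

Free-field hemispherical radiation: L_p = L_w − 10·log₁₀(2π·r²), r = 21.9 m.
2π·r² = 3013 m², 10·log₁₀ of that is 34.791 dB.
L_p = 94.4 − 34.791 = 59.61 dB.

59.6 dB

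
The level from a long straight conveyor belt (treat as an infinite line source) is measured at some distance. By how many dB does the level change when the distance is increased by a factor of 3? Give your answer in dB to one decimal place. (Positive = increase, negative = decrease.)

With cylindrical spreading the level changes by −10·log₁₀(r₂/r₁).
ΔL = −10·log₁₀(3) = -4.77 dB.

-4.8 dB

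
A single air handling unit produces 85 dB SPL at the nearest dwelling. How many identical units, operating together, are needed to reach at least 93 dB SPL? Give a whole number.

7

The shortfall is 93 − 85 = 8.0 dB, and N units add 10·log₁₀ N, so need 10·log₁₀ N ≥ 8.0.
N ≥ 10^(8.0/10) = 6.310, so N = 7.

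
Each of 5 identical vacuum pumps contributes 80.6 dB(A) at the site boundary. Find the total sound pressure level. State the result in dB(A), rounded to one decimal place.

87.6 dB(A)

With 5 equal, uncorrelated contributions the intensity is 5× that of one unit, giving a rise of 10·log₁₀ 5.
L_total = 80.6 + 10·log₁₀(5) = 80.6 + 6.990 = 87.59 dB(A).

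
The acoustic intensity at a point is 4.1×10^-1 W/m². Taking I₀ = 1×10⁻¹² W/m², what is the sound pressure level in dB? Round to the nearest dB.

116 dB

Dividing by I₀ shifts the exponent by 12: I/I₀ = 4.1×10^11.
L = 10·(0.6128 + 11) = 116.13 dB.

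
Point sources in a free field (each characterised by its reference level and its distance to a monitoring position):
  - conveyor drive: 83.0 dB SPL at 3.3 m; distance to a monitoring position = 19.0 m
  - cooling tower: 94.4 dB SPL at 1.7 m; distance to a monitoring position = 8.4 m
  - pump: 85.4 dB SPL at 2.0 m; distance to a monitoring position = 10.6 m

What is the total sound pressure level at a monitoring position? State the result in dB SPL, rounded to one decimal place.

81.2 dB SPL

Apply inverse-square spreading to bring every level to the receiver, then sum 10^(L/10).
conveyor drive: 83.0 − 20·log₁₀(19.0/3.3) = 83.0 − 15.20 = 67.80 dB SPL.
cooling tower: 94.4 − 20·log₁₀(8.4/1.7) = 94.4 − 13.88 = 80.52 dB SPL.
pump: 85.4 − 20·log₁₀(10.6/2.0) = 85.4 − 14.49 = 70.91 dB SPL.
Σ 10^(L/10) = 1.312e+08 → L_total = 10·log₁₀(1.312e+08) = 81.18 dB SPL.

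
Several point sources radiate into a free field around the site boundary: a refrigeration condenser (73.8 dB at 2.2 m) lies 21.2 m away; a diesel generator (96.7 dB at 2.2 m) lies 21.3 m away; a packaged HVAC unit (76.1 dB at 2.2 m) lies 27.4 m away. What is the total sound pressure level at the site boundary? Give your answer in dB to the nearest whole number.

Propagate each source to the receiver with L = L_ref − 20·log₁₀(r/r_ref), then add intensities.
refrigeration condenser: 73.8 − 20·log₁₀(21.2/2.2) = 73.8 − 19.68 = 54.12 dB.
diesel generator: 96.7 − 20·log₁₀(21.3/2.2) = 96.7 − 19.72 = 76.98 dB.
packaged HVAC unit: 76.1 − 20·log₁₀(27.4/2.2) = 76.1 − 21.91 = 54.19 dB.
Σ 10^(L/10) = 5.042e+07 → L_total = 10·log₁₀(5.042e+07) = 77.03 dB.

77 dB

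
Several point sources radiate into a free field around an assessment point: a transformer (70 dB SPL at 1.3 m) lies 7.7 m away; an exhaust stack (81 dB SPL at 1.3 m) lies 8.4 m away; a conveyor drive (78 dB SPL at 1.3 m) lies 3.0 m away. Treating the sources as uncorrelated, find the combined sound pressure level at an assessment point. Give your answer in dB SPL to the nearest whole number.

Apply inverse-square spreading to bring every level to the receiver, then sum 10^(L/10).
transformer: 70 − 20·log₁₀(7.7/1.3) = 70 − 15.45 = 54.55 dB SPL.
exhaust stack: 81 − 20·log₁₀(8.4/1.3) = 81 − 16.21 = 64.79 dB SPL.
conveyor drive: 78 − 20·log₁₀(3.0/1.3) = 78 − 7.26 = 70.74 dB SPL.
Σ 10^(L/10) = 1.515e+07 → L_total = 10·log₁₀(1.515e+07) = 71.80 dB SPL.

72 dB SPL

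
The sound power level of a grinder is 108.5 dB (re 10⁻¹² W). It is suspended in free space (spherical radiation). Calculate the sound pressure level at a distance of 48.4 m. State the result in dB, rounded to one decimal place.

63.8 dB

Free-field spherical radiation: L_p = L_w − 10·log₁₀(4π·r²), r = 48.4 m.
4π·r² = 2.944e+04 m², 10·log₁₀ of that is 44.689 dB.
L_p = 108.5 − 44.689 = 63.81 dB.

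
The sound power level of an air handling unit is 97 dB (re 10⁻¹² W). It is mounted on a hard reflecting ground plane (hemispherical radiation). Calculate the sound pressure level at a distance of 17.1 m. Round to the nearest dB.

64 dB

Free-field hemispherical radiation: L_p = L_w − 10·log₁₀(2π·r²), r = 17.1 m.
2π·r² = 1837 m², 10·log₁₀ of that is 32.642 dB.
L_p = 97 − 32.642 = 64.36 dB.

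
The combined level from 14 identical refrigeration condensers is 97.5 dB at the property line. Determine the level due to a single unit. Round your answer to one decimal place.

Dividing the total intensity by 14 lowers the level by 10·log₁₀ 14 = 11.461 dB: L₁ = 97.5 − 11.461.

86.0 dB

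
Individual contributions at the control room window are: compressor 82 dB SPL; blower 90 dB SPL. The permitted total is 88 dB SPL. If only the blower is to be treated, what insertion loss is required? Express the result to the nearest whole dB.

The untreated sources together contribute 10^(82/10) = 1.585e+08, i.e. 82.00 dB SPL.
The limit corresponds to 10^(88/10) = 6.310e+08; subtracting the fixed part leaves 4.725e+08 for the blower, i.e. 86.74 dB SPL.
So the blower must be reduced from 90 to 86.74 dB SPL: IL = 3.26 dB.

3 dB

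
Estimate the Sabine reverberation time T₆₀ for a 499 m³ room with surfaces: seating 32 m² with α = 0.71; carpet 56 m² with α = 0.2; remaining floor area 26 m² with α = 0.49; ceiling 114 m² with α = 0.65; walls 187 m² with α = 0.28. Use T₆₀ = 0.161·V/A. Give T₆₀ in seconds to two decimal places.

0.46 s

Total absorption A = 32·0.71 + 56·0.2 + 26·0.49 + 114·0.65 + 187·0.28 = 173.12 m² sabins.
T₆₀ = 0.161 × 499 / 173.12 = 0.464 s.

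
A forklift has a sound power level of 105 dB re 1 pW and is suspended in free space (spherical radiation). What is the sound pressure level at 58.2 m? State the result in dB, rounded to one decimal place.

58.7 dB

The power spreads over a sphere of area 4π·r², so L_p = L_w − 10·log₁₀(4π·r²).
4π·r² = 4.257e+04 m², 10·log₁₀ of that is 46.291 dB.
L_p = 105 − 46.291 = 58.71 dB.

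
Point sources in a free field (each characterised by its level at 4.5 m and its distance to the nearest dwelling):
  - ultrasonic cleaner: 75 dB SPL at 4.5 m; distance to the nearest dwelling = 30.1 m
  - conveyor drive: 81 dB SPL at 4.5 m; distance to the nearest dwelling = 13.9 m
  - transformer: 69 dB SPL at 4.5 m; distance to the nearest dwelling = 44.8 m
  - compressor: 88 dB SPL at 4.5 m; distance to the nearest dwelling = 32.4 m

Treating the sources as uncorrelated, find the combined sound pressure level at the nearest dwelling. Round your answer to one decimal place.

74.2 dB SPL

Propagate each source to the receiver with L = L_ref − 20·log₁₀(r/r_ref), then add intensities.
ultrasonic cleaner: 75 − 20·log₁₀(30.1/4.5) = 75 − 16.51 = 58.49 dB SPL.
conveyor drive: 81 − 20·log₁₀(13.9/4.5) = 81 − 9.80 = 71.20 dB SPL.
transformer: 69 − 20·log₁₀(44.8/4.5) = 69 − 19.96 = 49.04 dB SPL.
compressor: 88 − 20·log₁₀(32.4/4.5) = 88 − 17.15 = 70.85 dB SPL.
Σ 10^(L/10) = 2.615e+07 → L_total = 10·log₁₀(2.615e+07) = 74.18 dB SPL.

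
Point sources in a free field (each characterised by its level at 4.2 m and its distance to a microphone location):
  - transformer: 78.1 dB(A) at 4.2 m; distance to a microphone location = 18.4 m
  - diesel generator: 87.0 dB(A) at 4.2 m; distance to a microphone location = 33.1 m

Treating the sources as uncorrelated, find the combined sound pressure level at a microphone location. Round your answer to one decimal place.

Apply inverse-square spreading to bring every level to the receiver, then sum 10^(L/10).
transformer: 78.1 − 20·log₁₀(18.4/4.2) = 78.1 − 12.83 = 65.27 dB(A).
diesel generator: 87.0 − 20·log₁₀(33.1/4.2) = 87.0 − 17.93 = 69.07 dB(A).
Σ 10^(L/10) = 1.143e+07 → L_total = 10·log₁₀(1.143e+07) = 70.58 dB(A).

70.6 dB(A)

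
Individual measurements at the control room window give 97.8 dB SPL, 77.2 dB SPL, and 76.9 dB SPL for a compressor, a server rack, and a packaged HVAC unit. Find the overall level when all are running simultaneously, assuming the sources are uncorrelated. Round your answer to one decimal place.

For uncorrelated sources the intensities add, so convert each level to linear form, sum, and take 10·log₁₀ of the total.
Σ 10^(L/10) = 10^(97.8/10) + 10^(77.2/10) + 10^(76.9/10) = 6.127e+09.
L_total = 10·log₁₀(6.127e+09) = 97.87 dB SPL.

97.9 dB SPL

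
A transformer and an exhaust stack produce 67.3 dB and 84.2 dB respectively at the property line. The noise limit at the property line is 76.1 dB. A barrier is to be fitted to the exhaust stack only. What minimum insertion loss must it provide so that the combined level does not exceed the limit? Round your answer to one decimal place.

Fixed contribution from the other source: Σ 10^(L/10) = 10^(67.3/10) = 5.370e+06 (67.30 dB).
To meet 76.1 dB overall, the treated exhaust stack may contribute at most 10^(76.1/10) − 5.370e+06 = 3.537e+07, i.e. 75.49 dB.
Required insertion loss = 84.2 − 75.49 = 8.71 dB.

8.7 dB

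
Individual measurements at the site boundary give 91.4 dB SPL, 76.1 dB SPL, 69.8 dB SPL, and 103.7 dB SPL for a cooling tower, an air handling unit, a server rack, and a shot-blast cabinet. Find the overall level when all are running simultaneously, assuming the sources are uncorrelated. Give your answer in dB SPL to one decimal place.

Incoherent sources combine by intensity addition: L_total = 10·log₁₀(Σ 10^(L_i/10)).
Σ 10^(L/10) = 10^(91.4/10) + 10^(76.1/10) + 10^(69.8/10) + 10^(103.7/10) = 2.487e+10.
L_total = 10·log₁₀(2.487e+10) = 103.96 dB SPL.

104.0 dB SPL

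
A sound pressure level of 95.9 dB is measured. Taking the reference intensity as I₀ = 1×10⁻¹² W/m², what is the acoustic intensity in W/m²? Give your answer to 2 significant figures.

L = 10·log₁₀(I/I₀) ⇒ I = I₀·10^(L/10) = 10⁻¹² × 10^9.59.

0.0039 W/m²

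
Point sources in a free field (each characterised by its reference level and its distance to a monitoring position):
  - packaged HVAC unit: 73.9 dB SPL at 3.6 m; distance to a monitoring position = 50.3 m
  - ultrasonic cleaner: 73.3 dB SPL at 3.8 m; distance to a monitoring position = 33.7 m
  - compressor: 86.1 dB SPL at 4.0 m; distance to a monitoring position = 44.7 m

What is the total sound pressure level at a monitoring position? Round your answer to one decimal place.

65.6 dB SPL

Apply inverse-square spreading to bring every level to the receiver, then sum 10^(L/10).
packaged HVAC unit: 73.9 − 20·log₁₀(50.3/3.6) = 73.9 − 22.91 = 50.99 dB SPL.
ultrasonic cleaner: 73.3 − 20·log₁₀(33.7/3.8) = 73.3 − 18.96 = 54.34 dB SPL.
compressor: 86.1 − 20·log₁₀(44.7/4.0) = 86.1 − 20.96 = 65.14 dB SPL.
Σ 10^(L/10) = 3.660e+06 → L_total = 10·log₁₀(3.660e+06) = 65.63 dB SPL.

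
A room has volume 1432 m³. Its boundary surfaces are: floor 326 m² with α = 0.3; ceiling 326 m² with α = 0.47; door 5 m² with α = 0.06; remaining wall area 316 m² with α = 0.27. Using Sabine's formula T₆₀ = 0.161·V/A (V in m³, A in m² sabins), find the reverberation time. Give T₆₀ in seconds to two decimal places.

Summing Sᵢαᵢ: 326·0.3 + 326·0.47 + 5·0.06 + 316·0.27 = 336.64 m².
T₆₀ = 0.161·V/A = 0.161·1432/336.64 = 0.685 s.

0.68 s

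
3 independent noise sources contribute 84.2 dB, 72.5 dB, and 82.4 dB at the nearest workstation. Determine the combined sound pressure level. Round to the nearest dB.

87 dB

For uncorrelated sources the intensities add, so convert each level to linear form, sum, and take 10·log₁₀ of the total.
Σ 10^(L/10) = 10^(84.2/10) + 10^(72.5/10) + 10^(82.4/10) = 4.546e+08.
L_total = 10·log₁₀(4.546e+08) = 86.58 dB.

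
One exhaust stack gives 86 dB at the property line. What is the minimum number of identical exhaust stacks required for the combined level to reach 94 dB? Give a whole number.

N identical sources give L₁ + 10·log₁₀ N, so require 10·log₁₀ N ≥ 94 − 86 = 8.0 dB.
N ≥ 10^(8.0/10) = 6.310, so N = 7.

7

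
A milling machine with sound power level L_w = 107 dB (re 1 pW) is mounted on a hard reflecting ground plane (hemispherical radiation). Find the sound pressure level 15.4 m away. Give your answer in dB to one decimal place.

75.3 dB

L_p = L_w − 10·log₁₀(2π·r²) with r = 15.4 m.
2π·r² = 1490 m², 10·log₁₀ of that is 31.732 dB.
L_p = 107 − 31.732 = 75.27 dB.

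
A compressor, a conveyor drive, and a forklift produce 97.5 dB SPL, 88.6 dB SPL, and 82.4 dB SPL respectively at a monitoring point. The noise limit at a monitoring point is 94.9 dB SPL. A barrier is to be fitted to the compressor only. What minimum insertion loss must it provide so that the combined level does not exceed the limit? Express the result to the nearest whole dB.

4 dB

Fixed contribution from the other sources: Σ 10^(L/10) = 10^(88.6/10) + 10^(82.4/10) = 8.982e+08 (89.53 dB SPL).
To meet 94.9 dB SPL overall, the treated compressor may contribute at most 10^(94.9/10) − 8.982e+08 = 2.192e+09, i.e. 93.41 dB SPL.
Required insertion loss = 97.5 − 93.41 = 4.09 dB.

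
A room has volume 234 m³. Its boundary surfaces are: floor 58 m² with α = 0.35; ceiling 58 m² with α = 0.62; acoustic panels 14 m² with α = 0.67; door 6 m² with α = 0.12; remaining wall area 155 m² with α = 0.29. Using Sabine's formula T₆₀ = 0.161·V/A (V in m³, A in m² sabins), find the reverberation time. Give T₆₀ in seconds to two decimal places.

0.34 s

A = Σ Sᵢαᵢ = 58·0.35 + 58·0.62 + 14·0.67 + 6·0.12 + 155·0.29 = 111.31 m².
T₆₀ = 0.161·V/A = 0.161·234/111.31 = 0.338 s.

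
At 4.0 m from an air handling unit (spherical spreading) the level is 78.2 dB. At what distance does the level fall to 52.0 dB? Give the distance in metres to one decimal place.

81.7 m

Point-source spreading drops the level by 20·log₁₀(r₂/r₁); inverting, r₂/r₁ = 10^(ΔL/20).
r₂ = 4.0·10^((78.2−52.0)/20) = 4.0·10^(26.2/20) = 81.67 m.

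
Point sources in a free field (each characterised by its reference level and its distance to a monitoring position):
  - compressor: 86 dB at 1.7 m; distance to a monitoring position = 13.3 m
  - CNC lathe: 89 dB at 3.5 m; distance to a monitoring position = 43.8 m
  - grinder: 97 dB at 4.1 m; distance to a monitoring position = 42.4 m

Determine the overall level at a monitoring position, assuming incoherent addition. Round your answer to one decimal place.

Propagate each source to the receiver with L = L_ref − 20·log₁₀(r/r_ref), then add intensities.
compressor: 86 − 20·log₁₀(13.3/1.7) = 86 − 17.87 = 68.13 dB.
CNC lathe: 89 − 20·log₁₀(43.8/3.5) = 89 − 21.95 = 67.05 dB.
grinder: 97 − 20·log₁₀(42.4/4.1) = 97 − 20.29 = 76.71 dB.
Σ 10^(L/10) = 5.844e+07 → L_total = 10·log₁₀(5.844e+07) = 77.67 dB.

77.7 dB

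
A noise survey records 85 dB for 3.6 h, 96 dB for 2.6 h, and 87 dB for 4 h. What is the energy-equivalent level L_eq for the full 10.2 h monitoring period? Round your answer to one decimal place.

L_eq = 10·log₁₀[(1/T)·Σ tᵢ·10^(Lᵢ/10)] with T = 10.2 h.
Σ tᵢ·10^(Lᵢ/10) = 3.6·10^(85/10) + 2.6·10^(96/10) + 4·10^(87/10) = 1.349e+10.
L_eq = 10·log₁₀(1.349e+10/10.2) = 91.22 dB.

91.2 dB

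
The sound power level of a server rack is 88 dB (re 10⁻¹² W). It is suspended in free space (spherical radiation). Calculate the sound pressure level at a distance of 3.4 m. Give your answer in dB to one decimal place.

Free-field spherical radiation: L_p = L_w − 10·log₁₀(4π·r²), r = 3.4 m.
4π·r² = 145.3 m², 10·log₁₀ of that is 21.622 dB.
L_p = 88 − 21.622 = 66.38 dB.

66.4 dB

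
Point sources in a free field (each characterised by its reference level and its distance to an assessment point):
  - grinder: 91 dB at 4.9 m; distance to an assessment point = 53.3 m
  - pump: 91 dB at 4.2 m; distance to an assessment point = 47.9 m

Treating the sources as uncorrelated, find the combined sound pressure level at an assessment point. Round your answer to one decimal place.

73.1 dB

First find each source's level at the receiver (point-source: −20·log₁₀(r/r_ref)), then combine on an intensity basis.
grinder: 91 − 20·log₁₀(53.3/4.9) = 91 − 20.73 = 70.27 dB.
pump: 91 − 20·log₁₀(47.9/4.2) = 91 − 21.14 = 69.86 dB.
Σ 10^(L/10) = 2.032e+07 → L_total = 10·log₁₀(2.032e+07) = 73.08 dB.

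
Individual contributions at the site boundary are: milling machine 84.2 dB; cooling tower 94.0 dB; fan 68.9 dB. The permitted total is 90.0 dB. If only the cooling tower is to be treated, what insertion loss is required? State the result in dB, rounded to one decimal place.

5.4 dB

The untreated sources together contribute 10^(84.2/10) + 10^(68.9/10) = 2.708e+08, i.e. 84.33 dB.
The limit corresponds to 10^(90.0/10) = 1.000e+09; subtracting the fixed part leaves 7.292e+08 for the cooling tower, i.e. 88.63 dB.
Required insertion loss = 94.0 − 88.63 = 5.37 dB.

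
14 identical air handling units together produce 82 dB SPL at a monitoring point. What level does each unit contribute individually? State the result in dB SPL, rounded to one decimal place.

14 equal contributions raise the level by 10·log₁₀ 14 = 11.461 dB, so each unit alone gives 82 − 11.461.

70.5 dB SPL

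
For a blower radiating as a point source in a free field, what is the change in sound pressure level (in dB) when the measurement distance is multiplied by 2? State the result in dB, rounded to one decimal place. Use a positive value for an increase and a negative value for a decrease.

Point-source spreading: ΔL = −20·log₁₀(r₂/r₁).
ΔL = −20·log₁₀(2) = -6.02 dB.

-6.0 dB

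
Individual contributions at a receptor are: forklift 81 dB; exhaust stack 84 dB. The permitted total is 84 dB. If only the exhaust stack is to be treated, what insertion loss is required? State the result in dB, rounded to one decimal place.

Everything except the exhaust stack sums to 10^(81/10) = 1.259e+08 in linear terms, 81.00 dB.
The limit corresponds to 10^(84/10) = 2.512e+08; subtracting the fixed part leaves 1.253e+08 for the exhaust stack, i.e. 80.98 dB.
Required insertion loss = 84 − 80.98 = 3.02 dB.

3.0 dB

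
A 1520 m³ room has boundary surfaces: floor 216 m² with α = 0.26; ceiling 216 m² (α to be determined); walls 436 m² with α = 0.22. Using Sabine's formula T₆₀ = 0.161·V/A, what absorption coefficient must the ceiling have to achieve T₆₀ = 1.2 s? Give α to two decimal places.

0.24

A = 0.161·V/T₆₀ = 0.161·1520/1.2 = 203.93 m² sabins.
Absorption from the other surfaces = 216·0.26 + 436·0.22 = 152.08 m², so the ceiling must supply 51.85 m² over 216 m².
α = 51.85/216 = 0.240.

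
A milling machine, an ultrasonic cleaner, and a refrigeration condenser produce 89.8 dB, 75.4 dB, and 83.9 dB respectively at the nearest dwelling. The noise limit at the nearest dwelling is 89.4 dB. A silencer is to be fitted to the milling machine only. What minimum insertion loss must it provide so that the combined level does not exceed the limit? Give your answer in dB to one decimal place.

2.1 dB

Everything except the milling machine sums to 10^(75.4/10) + 10^(83.9/10) = 2.801e+08 in linear terms, 84.47 dB.
To meet 89.4 dB overall, the treated milling machine may contribute at most 10^(89.4/10) − 2.801e+08 = 5.908e+08, i.e. 87.71 dB.
Required insertion loss = 89.8 − 87.71 = 2.09 dB.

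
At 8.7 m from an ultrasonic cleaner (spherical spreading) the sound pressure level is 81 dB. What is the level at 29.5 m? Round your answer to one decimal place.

70.4 dB

For a point source, L₂ = L₁ − 20·log₁₀(r₂/r₁).
L₂ = 81 − 20·log₁₀(29.5/8.7) = 81 − 10.606 = 70.39 dB.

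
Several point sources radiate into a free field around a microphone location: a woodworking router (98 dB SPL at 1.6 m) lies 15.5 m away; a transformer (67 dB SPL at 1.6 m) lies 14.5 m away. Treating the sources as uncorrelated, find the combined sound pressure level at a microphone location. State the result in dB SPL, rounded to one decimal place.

First find each source's level at the receiver (point-source: −20·log₁₀(r/r_ref)), then combine on an intensity basis.
woodworking router: 98 − 20·log₁₀(15.5/1.6) = 98 − 19.72 = 78.28 dB SPL.
transformer: 67 − 20·log₁₀(14.5/1.6) = 67 − 19.14 = 47.86 dB SPL.
Σ 10^(L/10) = 6.729e+07 → L_total = 10·log₁₀(6.729e+07) = 78.28 dB SPL.

78.3 dB SPL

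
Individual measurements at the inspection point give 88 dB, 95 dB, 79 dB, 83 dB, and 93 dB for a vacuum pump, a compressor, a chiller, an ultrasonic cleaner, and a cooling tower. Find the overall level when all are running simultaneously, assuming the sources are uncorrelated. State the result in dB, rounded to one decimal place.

For uncorrelated sources the intensities add, so convert each level to linear form, sum, and take 10·log₁₀ of the total.
Σ 10^(L/10) = 10^(88/10) + 10^(95/10) + 10^(79/10) + 10^(83/10) + 10^(93/10) = 6.067e+09.
L_total = 10·log₁₀(6.067e+09) = 97.83 dB.

97.8 dB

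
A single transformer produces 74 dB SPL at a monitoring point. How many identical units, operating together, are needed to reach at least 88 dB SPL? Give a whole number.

26

Need L₁ + 10·log₁₀ N ≥ 88, i.e. log₁₀ N ≥ 1.40.
N ≥ 10^(14.0/10) = 25.119, so N = 26.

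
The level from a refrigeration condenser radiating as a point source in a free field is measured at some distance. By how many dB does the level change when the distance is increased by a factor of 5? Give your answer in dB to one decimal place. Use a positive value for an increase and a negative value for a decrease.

A point source loses 6 dB per doubling of distance; generally ΔL = −20·log₁₀(r₂/r₁).
ΔL = −20·log₁₀(5) = -13.98 dB.

-14.0 dB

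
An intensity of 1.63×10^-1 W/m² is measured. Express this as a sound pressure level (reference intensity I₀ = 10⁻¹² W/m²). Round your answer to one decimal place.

112.1 dB

I/I₀ = 1.63×10^-1/10⁻¹² = 1.63×10^11, and L = 10·log₁₀(I/I₀).
L = 10·(0.2122 + 11) = 112.12 dB.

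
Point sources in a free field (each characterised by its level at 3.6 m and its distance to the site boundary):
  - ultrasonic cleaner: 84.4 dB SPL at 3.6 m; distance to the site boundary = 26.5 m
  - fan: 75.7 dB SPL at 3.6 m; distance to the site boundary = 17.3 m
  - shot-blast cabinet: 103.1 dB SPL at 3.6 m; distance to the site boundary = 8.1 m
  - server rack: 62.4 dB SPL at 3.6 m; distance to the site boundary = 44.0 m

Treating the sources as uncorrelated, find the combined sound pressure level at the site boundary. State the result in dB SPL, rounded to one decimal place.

96.1 dB SPL

Propagate each source to the receiver with L = L_ref − 20·log₁₀(r/r_ref), then add intensities.
ultrasonic cleaner: 84.4 − 20·log₁₀(26.5/3.6) = 84.4 − 17.34 = 67.06 dB SPL.
fan: 75.7 − 20·log₁₀(17.3/3.6) = 75.7 − 13.63 = 62.07 dB SPL.
shot-blast cabinet: 103.1 − 20·log₁₀(8.1/3.6) = 103.1 − 7.04 = 96.06 dB SPL.
server rack: 62.4 − 20·log₁₀(44.0/3.6) = 62.4 − 21.74 = 40.66 dB SPL.
Σ 10^(L/10) = 4.040e+09 → L_total = 10·log₁₀(4.040e+09) = 96.06 dB SPL.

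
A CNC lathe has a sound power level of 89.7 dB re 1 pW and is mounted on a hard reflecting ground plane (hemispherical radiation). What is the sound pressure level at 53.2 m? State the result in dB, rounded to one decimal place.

Free-field hemispherical radiation: L_p = L_w − 10·log₁₀(2π·r²), r = 53.2 m.
2π·r² = 1.778e+04 m², 10·log₁₀ of that is 42.500 dB.
L_p = 89.7 − 42.500 = 47.20 dB.

47.2 dB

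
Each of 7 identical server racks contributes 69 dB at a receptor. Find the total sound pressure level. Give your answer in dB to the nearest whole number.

77 dB

With 7 equal, uncorrelated contributions the intensity is 7× that of one unit, giving a rise of 10·log₁₀ 7.
L_total = 69 + 10·log₁₀(7) = 69 + 8.451 = 77.45 dB.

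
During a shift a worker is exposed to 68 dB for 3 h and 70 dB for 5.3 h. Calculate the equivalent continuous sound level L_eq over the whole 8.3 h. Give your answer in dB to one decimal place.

L_eq = 10·log₁₀[(1/T)·Σ tᵢ·10^(Lᵢ/10)] with T = 8.3 h.
Σ tᵢ·10^(Lᵢ/10) = 3·10^(68/10) + 5.3·10^(70/10) = 7.193e+07.
L_eq = 10·log₁₀(7.193e+07/8.3) = 69.38 dB.

69.4 dB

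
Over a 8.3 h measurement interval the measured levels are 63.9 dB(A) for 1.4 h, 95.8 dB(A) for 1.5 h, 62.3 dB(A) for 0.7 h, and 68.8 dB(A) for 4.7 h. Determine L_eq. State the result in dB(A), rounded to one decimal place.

The energy average is taken in the linear domain: L_eq = 10·log₁₀[(Σ tᵢ·10^(Lᵢ/10))/T], T = 8.3 h.
Σ tᵢ·10^(Lᵢ/10) = 1.4·10^(63.9/10) + 1.5·10^(95.8/10) + 0.7·10^(62.3/10) + 4.7·10^(68.8/10) = 5.743e+09.
L_eq = 10·log₁₀(5.743e+09/8.3) = 88.40 dB(A).

88.4 dB(A)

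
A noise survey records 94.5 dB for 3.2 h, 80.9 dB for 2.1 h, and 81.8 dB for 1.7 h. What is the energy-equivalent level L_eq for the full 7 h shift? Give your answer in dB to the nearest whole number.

91 dB

The energy average is taken in the linear domain: L_eq = 10·log₁₀[(Σ tᵢ·10^(Lᵢ/10))/T], T = 7 h.
Σ tᵢ·10^(Lᵢ/10) = 3.2·10^(94.5/10) + 2.1·10^(80.9/10) + 1.7·10^(81.8/10) = 9.534e+09.
L_eq = 10·log₁₀(9.534e+09/7) = 91.34 dB.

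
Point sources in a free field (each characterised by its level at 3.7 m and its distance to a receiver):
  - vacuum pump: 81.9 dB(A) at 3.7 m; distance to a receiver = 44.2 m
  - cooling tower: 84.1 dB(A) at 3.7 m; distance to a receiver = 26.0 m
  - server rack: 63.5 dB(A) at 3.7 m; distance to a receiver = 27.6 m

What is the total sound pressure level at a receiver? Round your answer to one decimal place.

Propagate each source to the receiver with L = L_ref − 20·log₁₀(r/r_ref), then add intensities.
vacuum pump: 81.9 − 20·log₁₀(44.2/3.7) = 81.9 − 21.54 = 60.36 dB(A).
cooling tower: 84.1 − 20·log₁₀(26.0/3.7) = 84.1 − 16.94 = 67.16 dB(A).
server rack: 63.5 − 20·log₁₀(27.6/3.7) = 63.5 − 17.45 = 46.05 dB(A).
Σ 10^(L/10) = 6.331e+06 → L_total = 10·log₁₀(6.331e+06) = 68.01 dB(A).

68.0 dB(A)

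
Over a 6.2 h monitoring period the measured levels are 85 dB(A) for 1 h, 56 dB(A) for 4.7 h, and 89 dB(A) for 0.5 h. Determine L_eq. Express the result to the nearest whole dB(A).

81 dB(A)

Weight each interval's intensity by its duration and average over T = 6.2 h:
Σ tᵢ·10^(Lᵢ/10) = 1·10^(85/10) + 4.7·10^(56/10) + 0.5·10^(89/10) = 7.153e+08.
L_eq = 10·log₁₀(7.153e+08/6.2) = 80.62 dB(A).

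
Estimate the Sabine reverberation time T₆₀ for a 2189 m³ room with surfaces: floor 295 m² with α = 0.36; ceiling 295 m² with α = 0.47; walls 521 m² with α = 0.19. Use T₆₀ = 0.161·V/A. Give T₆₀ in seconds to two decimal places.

A = Σ Sᵢαᵢ = 295·0.36 + 295·0.47 + 521·0.19 = 343.84 m².
T₆₀ = 0.161 × 2189 / 343.84 = 1.025 s.

1.02 s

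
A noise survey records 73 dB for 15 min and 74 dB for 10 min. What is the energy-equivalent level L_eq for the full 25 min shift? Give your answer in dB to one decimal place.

73.4 dB

Weight each interval's intensity by its duration and average over T = 25 min:
Σ tᵢ·10^(Lᵢ/10) = 15·10^(73/10) + 10·10^(74/10) = 5.505e+08.
L_eq = 10·log₁₀(5.505e+08/25) = 73.43 dB.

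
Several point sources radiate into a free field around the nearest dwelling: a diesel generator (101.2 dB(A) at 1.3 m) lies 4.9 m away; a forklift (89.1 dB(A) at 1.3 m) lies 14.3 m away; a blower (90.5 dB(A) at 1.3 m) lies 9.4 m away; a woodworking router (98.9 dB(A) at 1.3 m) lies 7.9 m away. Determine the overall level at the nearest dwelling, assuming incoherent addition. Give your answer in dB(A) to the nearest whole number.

Apply inverse-square spreading to bring every level to the receiver, then sum 10^(L/10).
diesel generator: 101.2 − 20·log₁₀(4.9/1.3) = 101.2 − 11.53 = 89.67 dB(A).
forklift: 89.1 − 20·log₁₀(14.3/1.3) = 89.1 − 20.83 = 68.27 dB(A).
blower: 90.5 − 20·log₁₀(9.4/1.3) = 90.5 − 17.18 = 73.32 dB(A).
woodworking router: 98.9 − 20·log₁₀(7.9/1.3) = 98.9 − 15.67 = 83.23 dB(A).
Σ 10^(L/10) = 1.166e+09 → L_total = 10·log₁₀(1.166e+09) = 90.67 dB(A).

91 dB(A)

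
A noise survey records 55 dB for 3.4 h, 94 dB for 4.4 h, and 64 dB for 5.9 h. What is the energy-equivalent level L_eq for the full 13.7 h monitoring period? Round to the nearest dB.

89 dB

The energy average is taken in the linear domain: L_eq = 10·log₁₀[(Σ tᵢ·10^(Lᵢ/10))/T], T = 13.7 h.
Σ tᵢ·10^(Lᵢ/10) = 3.4·10^(55/10) + 4.4·10^(94/10) + 5.9·10^(64/10) = 1.107e+10.
L_eq = 10·log₁₀(1.107e+10/13.7) = 89.07 dB.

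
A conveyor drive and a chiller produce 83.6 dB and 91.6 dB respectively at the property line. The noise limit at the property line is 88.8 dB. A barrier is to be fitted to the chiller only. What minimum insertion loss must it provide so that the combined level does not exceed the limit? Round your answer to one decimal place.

The untreated sources together contribute 10^(83.6/10) = 2.291e+08, i.e. 83.60 dB.
The limit corresponds to 10^(88.8/10) = 7.586e+08; subtracting the fixed part leaves 5.295e+08 for the chiller, i.e. 87.24 dB.
So the chiller must be reduced from 91.6 to 87.24 dB: IL = 4.36 dB.

4.4 dB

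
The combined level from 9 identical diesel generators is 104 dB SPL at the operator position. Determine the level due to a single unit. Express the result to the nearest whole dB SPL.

94 dB SPL

9 equal contributions raise the level by 10·log₁₀ 9 = 9.542 dB, so each unit alone gives 104 − 9.542.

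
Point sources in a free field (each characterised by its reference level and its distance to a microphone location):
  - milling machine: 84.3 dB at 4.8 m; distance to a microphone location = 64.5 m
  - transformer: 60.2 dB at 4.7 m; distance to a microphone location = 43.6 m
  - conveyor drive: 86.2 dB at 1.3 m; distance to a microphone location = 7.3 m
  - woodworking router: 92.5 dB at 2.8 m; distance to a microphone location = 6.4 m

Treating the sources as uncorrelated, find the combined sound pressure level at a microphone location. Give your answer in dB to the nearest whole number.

Propagate each source to the receiver with L = L_ref − 20·log₁₀(r/r_ref), then add intensities.
milling machine: 84.3 − 20·log₁₀(64.5/4.8) = 84.3 − 22.57 = 61.73 dB.
transformer: 60.2 − 20·log₁₀(43.6/4.7) = 60.2 − 19.35 = 40.85 dB.
conveyor drive: 86.2 − 20·log₁₀(7.3/1.3) = 86.2 − 14.99 = 71.21 dB.
woodworking router: 92.5 − 20·log₁₀(6.4/2.8) = 92.5 − 7.18 = 85.32 dB.
Σ 10^(L/10) = 3.551e+08 → L_total = 10·log₁₀(3.551e+08) = 85.50 dB.

86 dB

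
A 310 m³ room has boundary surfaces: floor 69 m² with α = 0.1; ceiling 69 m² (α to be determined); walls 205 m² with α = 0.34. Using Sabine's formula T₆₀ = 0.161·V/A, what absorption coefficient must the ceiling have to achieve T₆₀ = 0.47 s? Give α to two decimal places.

A = 0.161·V/T₆₀ = 0.161·310/0.47 = 106.19 m² sabins.
Absorption from the other surfaces = 69·0.1 + 205·0.34 = 76.60 m², so the ceiling must supply 29.59 m² over 69 m².
α = 29.59/69 = 0.429.

0.43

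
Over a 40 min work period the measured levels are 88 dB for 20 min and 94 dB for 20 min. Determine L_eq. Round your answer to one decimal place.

92.0 dB

The energy average is taken in the linear domain: L_eq = 10·log₁₀[(Σ tᵢ·10^(Lᵢ/10))/T], T = 40 min.
Σ tᵢ·10^(Lᵢ/10) = 20·10^(88/10) + 20·10^(94/10) = 6.286e+10.
L_eq = 10·log₁₀(6.286e+10/40) = 91.96 dB.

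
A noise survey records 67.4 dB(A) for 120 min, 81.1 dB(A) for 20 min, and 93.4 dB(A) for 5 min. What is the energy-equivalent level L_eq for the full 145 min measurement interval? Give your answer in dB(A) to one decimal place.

L_eq = 10·log₁₀[(1/T)·Σ tᵢ·10^(Lᵢ/10)] with T = 145 min.
Σ tᵢ·10^(Lᵢ/10) = 120·10^(67.4/10) + 20·10^(81.1/10) + 5·10^(93.4/10) = 1.417e+10.
L_eq = 10·log₁₀(1.417e+10/145) = 79.90 dB(A).

79.9 dB(A)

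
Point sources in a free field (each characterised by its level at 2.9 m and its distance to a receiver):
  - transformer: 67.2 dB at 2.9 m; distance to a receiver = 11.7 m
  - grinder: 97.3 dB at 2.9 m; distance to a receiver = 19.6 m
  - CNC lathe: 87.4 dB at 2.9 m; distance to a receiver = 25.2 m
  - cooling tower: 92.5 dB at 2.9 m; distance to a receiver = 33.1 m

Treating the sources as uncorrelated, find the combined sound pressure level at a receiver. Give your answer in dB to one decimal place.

Apply inverse-square spreading to bring every level to the receiver, then sum 10^(L/10).
transformer: 67.2 − 20·log₁₀(11.7/2.9) = 67.2 − 12.12 = 55.08 dB.
grinder: 97.3 − 20·log₁₀(19.6/2.9) = 97.3 − 16.60 = 80.70 dB.
CNC lathe: 87.4 − 20·log₁₀(25.2/2.9) = 87.4 − 18.78 = 68.62 dB.
cooling tower: 92.5 − 20·log₁₀(33.1/2.9) = 92.5 − 21.15 = 71.35 dB.
Σ 10^(L/10) = 1.388e+08 → L_total = 10·log₁₀(1.388e+08) = 81.42 dB.

81.4 dB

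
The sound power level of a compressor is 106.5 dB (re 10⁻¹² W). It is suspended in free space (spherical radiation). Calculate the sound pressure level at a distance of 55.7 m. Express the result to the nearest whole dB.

L_p = L_w − 10·log₁₀(4π·r²) with r = 55.7 m.
4π·r² = 3.899e+04 m², 10·log₁₀ of that is 45.909 dB.
L_p = 106.5 − 45.909 = 60.59 dB.

61 dB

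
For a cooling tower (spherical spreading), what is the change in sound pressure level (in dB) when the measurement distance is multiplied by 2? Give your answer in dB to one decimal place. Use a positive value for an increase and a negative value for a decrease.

With spherical spreading the level changes by −20·log₁₀(r₂/r₁).
ΔL = −20·log₁₀(2) = -6.02 dB.

-6.0 dB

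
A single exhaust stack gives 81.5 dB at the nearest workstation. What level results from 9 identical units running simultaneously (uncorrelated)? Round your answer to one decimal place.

91.0 dB

L_total = L₁ + 10·log₁₀ N for N identical incoherent sources.
L_total = 81.5 + 10·log₁₀(9) = 81.5 + 9.542 = 91.04 dB.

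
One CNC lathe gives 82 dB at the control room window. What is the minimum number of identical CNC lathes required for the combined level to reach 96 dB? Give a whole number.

26

The shortfall is 96 − 82 = 14.0 dB, and N units add 10·log₁₀ N, so need 10·log₁₀ N ≥ 14.0.
N ≥ 10^(14.0/10) = 25.119, so N = 26.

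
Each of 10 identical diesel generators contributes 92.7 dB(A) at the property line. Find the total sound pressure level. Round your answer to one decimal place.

L_total = L₁ + 10·log₁₀ N for N identical incoherent sources.
L_total = 92.7 + 10·log₁₀(10) = 92.7 + 10.000 = 102.70 dB(A).

102.7 dB(A)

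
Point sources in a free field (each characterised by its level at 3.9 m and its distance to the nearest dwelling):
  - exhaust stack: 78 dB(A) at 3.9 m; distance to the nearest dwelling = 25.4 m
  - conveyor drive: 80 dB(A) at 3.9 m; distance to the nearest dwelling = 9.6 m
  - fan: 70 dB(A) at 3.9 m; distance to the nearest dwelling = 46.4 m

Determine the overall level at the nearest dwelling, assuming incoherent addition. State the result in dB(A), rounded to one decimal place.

72.6 dB(A)

First find each source's level at the receiver (point-source: −20·log₁₀(r/r_ref)), then combine on an intensity basis.
exhaust stack: 78 − 20·log₁₀(25.4/3.9) = 78 − 16.28 = 61.72 dB(A).
conveyor drive: 80 − 20·log₁₀(9.6/3.9) = 80 − 7.82 = 72.18 dB(A).
fan: 70 − 20·log₁₀(46.4/3.9) = 70 − 21.51 = 48.49 dB(A).
Σ 10^(L/10) = 1.806e+07 → L_total = 10·log₁₀(1.806e+07) = 72.57 dB(A).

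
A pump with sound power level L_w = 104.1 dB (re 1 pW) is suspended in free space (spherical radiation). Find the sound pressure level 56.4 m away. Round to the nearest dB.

The power spreads over a sphere of area 4π·r², so L_p = L_w − 10·log₁₀(4π·r²).
4π·r² = 3.997e+04 m², 10·log₁₀ of that is 46.018 dB.
L_p = 104.1 − 46.018 = 58.08 dB.

58 dB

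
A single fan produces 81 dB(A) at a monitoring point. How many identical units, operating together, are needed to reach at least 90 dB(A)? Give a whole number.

8

The shortfall is 90 − 81 = 9.0 dB, and N units add 10·log₁₀ N, so need 10·log₁₀ N ≥ 9.0.
N ≥ 10^(9.0/10) = 7.943, so N = 8.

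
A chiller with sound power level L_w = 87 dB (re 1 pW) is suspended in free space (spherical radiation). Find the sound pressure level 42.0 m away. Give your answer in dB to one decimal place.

L_p = L_w − 10·log₁₀(4π·r²) with r = 42.0 m.
4π·r² = 2.217e+04 m², 10·log₁₀ of that is 43.457 dB.
L_p = 87 − 43.457 = 43.54 dB.

43.5 dB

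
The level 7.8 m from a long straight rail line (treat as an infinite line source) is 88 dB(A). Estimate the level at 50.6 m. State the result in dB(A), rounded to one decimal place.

79.9 dB(A)

Line-source attenuation: ΔL = 10·log₁₀(r₂/r₁) = 10·log₁₀(50.6/7.8) = 8.121 dB.
L₂ = 88 − 10·log₁₀(50.6/7.8) = 88 − 8.121 = 79.88 dB(A).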